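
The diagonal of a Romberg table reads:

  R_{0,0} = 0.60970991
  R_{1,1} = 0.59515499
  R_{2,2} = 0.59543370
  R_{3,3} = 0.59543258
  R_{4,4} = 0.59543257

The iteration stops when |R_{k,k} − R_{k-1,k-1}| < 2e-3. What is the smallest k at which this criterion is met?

k = 2

|R_{1,1} − R_{0,0}| = 0.01455492 ≥ 2e-3
|R_{2,2} − R_{1,1}| = 0.00027871 < 2e-3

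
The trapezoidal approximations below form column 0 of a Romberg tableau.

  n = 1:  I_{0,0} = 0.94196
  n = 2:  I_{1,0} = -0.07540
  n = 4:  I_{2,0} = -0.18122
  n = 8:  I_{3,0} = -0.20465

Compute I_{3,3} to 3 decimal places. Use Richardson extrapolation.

Richardson extrapolation on the trapezoidal column (denominator 4−1=3):
I_{1,1} = -0.07540 + (-0.07540 − 0.94196)/3 = -0.41452
I_{2,1} = (4·(-0.18122) − (-0.07540)) / 3 = -0.21649
I_{3,1} = (4·(-0.20465) − (-0.18122)) / 3 = -0.21246
I_{2,2} = -0.21649 + (-0.21649 − (-0.41452))/15 = -0.20329
I_{3,2} = (16·(-0.21246) − (-0.21649)) / 15 = -0.21219
I_{3,3} = (64·(-0.21219) − (-0.20329)) / 63 = -0.21233
(Column j=1 coincides with Simpson's rule on the same nodes.)

-0.212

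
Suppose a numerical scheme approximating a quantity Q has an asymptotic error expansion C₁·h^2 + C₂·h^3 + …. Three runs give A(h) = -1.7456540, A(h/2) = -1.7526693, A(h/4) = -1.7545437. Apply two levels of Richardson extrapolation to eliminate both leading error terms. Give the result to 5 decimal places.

First eliminate the h^2 term (factor 2^2 = 4):
  B₁ = (4·(-1.7526693) − (-1.7456540))/3 = -1.7550077
  B₂ = (4·(-1.7545437) − (-1.7526693))/3 = -1.7551685
Then eliminate the h^3 term (factor 2^3 = 8):
  (8·(-1.7551685) − (-1.7550077))/7 = -1.7551915

-1.75519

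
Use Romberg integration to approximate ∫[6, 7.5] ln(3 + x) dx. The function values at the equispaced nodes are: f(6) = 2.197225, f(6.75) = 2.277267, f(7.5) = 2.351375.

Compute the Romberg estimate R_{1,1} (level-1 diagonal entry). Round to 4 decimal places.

3.4144

R_{0,0} (trapezoid, 1 panel, h=1.5000): 3.411450
R_{1,0} (trapezoid, 2 panels, h=0.7500): 3.413675
R_{1,1} = 3.413675 + (3.413675 − 3.411450)/3 = 3.414417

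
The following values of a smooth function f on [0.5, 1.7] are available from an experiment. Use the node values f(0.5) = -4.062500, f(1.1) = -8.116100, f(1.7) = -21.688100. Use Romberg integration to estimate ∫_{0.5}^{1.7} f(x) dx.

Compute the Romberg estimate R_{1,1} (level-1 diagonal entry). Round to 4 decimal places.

-11.6430

R_{0,0} (trapezoid, 1 panel, h=1.2000): -15.450360
R_{1,0} (trapezoid, 2 panels, h=0.6000): -12.594840
R_{1,1} = -12.594840 + (-12.594840 − (-15.450360))/3 = -11.643000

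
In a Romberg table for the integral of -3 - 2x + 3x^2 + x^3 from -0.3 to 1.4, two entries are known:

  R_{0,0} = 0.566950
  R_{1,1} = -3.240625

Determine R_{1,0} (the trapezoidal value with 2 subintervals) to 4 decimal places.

-2.2887

From R_{1,1} = (4·R_{1,0} − R_{0,0})/3, solve for R_{1,0}:
4·R_{1,0} = 3·(-3.240625) + 0.566950 = -9.154925
R_{1,0} = -2.288731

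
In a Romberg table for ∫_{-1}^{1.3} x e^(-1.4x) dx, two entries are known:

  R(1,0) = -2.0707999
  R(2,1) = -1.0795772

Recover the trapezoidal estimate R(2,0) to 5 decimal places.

From R(2,1) = (4·R(2,0) − R(1,0))/3, solve for R(2,0):
4·R(2,0) = 3·(-1.0795772) + (-2.0707999) = -5.3095315
R(2,0) = -1.3273829

-1.32738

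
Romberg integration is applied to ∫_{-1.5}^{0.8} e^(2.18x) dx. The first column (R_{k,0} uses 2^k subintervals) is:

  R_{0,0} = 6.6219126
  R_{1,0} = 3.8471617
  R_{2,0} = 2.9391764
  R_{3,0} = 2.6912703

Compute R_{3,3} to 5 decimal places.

Richardson extrapolation on the trapezoidal column (denominator 4−1=3):
R_{1,1} = 3.8471617 + (3.8471617 − 6.6219126)/3 = 2.9222447
R_{2,1} = 2.9391764 + (2.9391764 − 3.8471617)/3 = 2.6365146
R_{3,1} = (4·2.6912703 − 2.9391764) / 3 = 2.6086349
R_{2,2} = 2.6365146 + (2.6365146 − 2.9222447)/15 = 2.6174659
R_{3,2} = (16·2.6086349 − 2.6365146) / 15 = 2.6067763
R_{3,3} = (64·2.6067763 − 2.6174659) / 63 = 2.6066066

2.60661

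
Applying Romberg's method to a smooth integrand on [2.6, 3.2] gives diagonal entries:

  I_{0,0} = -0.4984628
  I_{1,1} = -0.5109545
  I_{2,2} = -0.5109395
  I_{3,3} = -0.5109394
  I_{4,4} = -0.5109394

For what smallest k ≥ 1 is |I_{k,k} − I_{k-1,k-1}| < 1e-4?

|I_{1,1} − I_{0,0}| = 0.0124917 ≥ 1e-4
|I_{2,2} − I_{1,1}| = 0.0000150 < 1e-4

k = 2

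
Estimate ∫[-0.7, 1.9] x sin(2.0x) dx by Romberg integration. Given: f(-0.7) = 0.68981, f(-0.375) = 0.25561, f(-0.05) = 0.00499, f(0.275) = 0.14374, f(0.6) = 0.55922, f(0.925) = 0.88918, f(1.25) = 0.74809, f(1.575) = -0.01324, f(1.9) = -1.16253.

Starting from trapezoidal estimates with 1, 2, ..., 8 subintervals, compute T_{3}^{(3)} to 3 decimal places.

0.785

T_{0}^{(0)} (trapezoid, 1 panel, h=2.6000): -0.61454
T_{1}^{(0)} (trapezoid, 2 panels, h=1.3000): 0.41972
T_{2}^{(0)} (trapezoid, 4 panels, h=0.6500): 0.69936
T_{3}^{(0)} (trapezoid, 8 panels, h=0.3250): 0.76415
T_{1}^{(1)} = 0.41972 + (0.41972 − (-0.61454))/3 = 0.76447
T_{2}^{(1)} = 0.69936 + (0.69936 − 0.41972)/3 = 0.79257
T_{3}^{(1)} = 0.76415 + (0.76415 − 0.69936)/3 = 0.78575
T_{2}^{(2)} = 0.79257 + (0.79257 − 0.76447)/15 = 0.79444
T_{3}^{(2)} = 0.78575 + (0.78575 − 0.79257)/15 = 0.78530
T_{3}^{(3)} = 0.78530 + (0.78530 − 0.79444)/63 = 0.78515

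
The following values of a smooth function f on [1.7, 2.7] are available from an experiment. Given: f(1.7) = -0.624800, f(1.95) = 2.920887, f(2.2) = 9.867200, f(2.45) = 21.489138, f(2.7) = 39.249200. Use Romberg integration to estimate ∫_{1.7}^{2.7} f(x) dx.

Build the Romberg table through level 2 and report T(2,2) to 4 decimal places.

T(0,0) (trapezoid, 1 panel, h=1.0000): 19.312200
T(1,0) (trapezoid, 2 panels, h=0.5000): 14.589700
T(2,0) (trapezoid, 4 panels, h=0.2500): 13.397356
T(1,1) = 14.589700 + (14.589700 − 19.312200)/3 = 13.015533
T(2,1) = 13.397356 + (13.397356 − 14.589700)/3 = 12.999908
T(2,2) = 12.999908 + (12.999908 − 13.015533)/15 = 12.998866

12.9989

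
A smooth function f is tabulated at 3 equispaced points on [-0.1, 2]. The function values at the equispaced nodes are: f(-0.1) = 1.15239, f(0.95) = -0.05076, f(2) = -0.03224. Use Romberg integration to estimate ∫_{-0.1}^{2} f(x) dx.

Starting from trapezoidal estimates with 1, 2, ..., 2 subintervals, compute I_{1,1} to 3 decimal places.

0.321

I_{0,0} (trapezoid, 1 panel, h=2.1000): 1.17616
I_{1,0} (trapezoid, 2 panels, h=1.0500): 0.53478
I_{1,1} = 0.53478 + (0.53478 − 1.17616)/3 = 0.32099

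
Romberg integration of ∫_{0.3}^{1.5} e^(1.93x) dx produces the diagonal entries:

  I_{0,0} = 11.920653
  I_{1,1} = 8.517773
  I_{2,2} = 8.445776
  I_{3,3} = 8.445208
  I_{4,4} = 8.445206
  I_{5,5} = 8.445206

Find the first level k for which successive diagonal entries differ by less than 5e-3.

k = 3

|I_{1,1} − I_{0,0}| = 3.402880 ≥ 5e-3
|I_{2,2} − I_{1,1}| = 0.071997 ≥ 5e-3
|I_{3,3} − I_{2,2}| = 0.000568 < 5e-3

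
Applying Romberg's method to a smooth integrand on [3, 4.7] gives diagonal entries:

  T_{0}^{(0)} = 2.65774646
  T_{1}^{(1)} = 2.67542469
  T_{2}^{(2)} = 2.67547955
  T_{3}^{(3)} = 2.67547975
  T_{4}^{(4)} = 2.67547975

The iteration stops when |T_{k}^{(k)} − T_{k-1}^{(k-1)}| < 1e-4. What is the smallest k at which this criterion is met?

k = 2

|T_{1}^{(1)} − T_{0}^{(0)}| = 0.01767823 ≥ 1e-4
|T_{2}^{(2)} − T_{1}^{(1)}| = 0.00005486 < 1e-4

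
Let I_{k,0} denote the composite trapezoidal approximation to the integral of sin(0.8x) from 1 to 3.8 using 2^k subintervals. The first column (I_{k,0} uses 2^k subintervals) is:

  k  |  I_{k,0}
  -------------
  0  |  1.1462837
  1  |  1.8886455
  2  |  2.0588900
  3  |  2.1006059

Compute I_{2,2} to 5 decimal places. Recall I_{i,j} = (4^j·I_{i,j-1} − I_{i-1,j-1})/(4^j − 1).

I_{1,1} = (4·1.8886455 − 1.1462837) / 3 = 2.1360994
I_{2,1} = 2.0588900 + (2.0588900 − 1.8886455)/3 = 2.1156382
I_{2,2} = (16·2.1156382 − 2.1360994) / 15 = 2.1142741

2.11427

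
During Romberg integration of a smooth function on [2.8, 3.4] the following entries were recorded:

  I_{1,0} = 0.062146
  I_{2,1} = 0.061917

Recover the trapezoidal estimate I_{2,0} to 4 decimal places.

From I_{2,1} = (4·I_{2,0} − I_{1,0})/3, solve for I_{2,0}:
4·I_{2,0} = 3·0.061917 + 0.062146 = 0.247897
I_{2,0} = 0.061974

0.0620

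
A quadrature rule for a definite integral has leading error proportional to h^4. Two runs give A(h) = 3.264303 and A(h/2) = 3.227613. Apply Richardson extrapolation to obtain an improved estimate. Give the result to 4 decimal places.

3.2252

The leading error scales as h^4; refining by a factor of 2 reduces it by 2^4 = 16.
Extrapolated value = (16·A(h/2) − A(h)) / (16 − 1)
= (16·3.227613 − 3.264303) / 15
= 48.377505 / 15 = 3.225167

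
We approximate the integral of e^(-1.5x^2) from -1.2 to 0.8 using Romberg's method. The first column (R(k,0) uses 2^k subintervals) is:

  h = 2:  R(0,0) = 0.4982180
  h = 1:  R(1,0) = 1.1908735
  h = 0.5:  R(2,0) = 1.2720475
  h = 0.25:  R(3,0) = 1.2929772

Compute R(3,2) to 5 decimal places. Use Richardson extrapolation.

Richardson extrapolation on the trapezoidal column (denominator 4−1=3):
R(2,1) = (4·1.2720475 − 1.1908735) / 3 = 1.2991055
R(3,1) = 1.2929772 + (1.2929772 − 1.2720475)/3 = 1.2999538
R(3,2) = 1.2999538 + (1.2999538 − 1.2991055)/15 = 1.3000104

1.30001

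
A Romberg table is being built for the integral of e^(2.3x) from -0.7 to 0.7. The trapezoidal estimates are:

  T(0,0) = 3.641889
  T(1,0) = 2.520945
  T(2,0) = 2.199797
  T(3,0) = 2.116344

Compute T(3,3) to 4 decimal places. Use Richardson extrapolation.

T(1,1) = 2.520945 + (2.520945 − 3.641889)/3 = 2.147297
T(2,1) = 2.199797 + (2.199797 − 2.520945)/3 = 2.092748
T(3,1) = (4·2.116344 − 2.199797) / 3 = 2.088526
T(2,2) = (16·2.092748 − 2.147297) / 15 = 2.089111
T(3,2) = 2.088526 + (2.088526 − 2.092748)/15 = 2.088245
T(3,3) = (64·2.088245 − 2.089111) / 63 = 2.088231

2.0882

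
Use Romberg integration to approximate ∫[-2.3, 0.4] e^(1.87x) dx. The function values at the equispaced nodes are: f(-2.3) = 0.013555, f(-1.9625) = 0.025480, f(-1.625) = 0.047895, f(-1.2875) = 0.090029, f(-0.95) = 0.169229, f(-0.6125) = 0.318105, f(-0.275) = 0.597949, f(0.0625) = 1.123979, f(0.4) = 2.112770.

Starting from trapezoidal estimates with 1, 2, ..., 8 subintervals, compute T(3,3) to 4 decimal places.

T(0,0) (trapezoid, 1 panel, h=2.7000): 2.870539
T(1,0) (trapezoid, 2 panels, h=1.3500): 1.663729
T(2,0) (trapezoid, 4 panels, h=0.6750): 1.267809
T(3,0) (trapezoid, 8 panels, h=0.3375): 1.159592
T(1,1) = 1.663729 + (1.663729 − 2.870539)/3 = 1.261459
T(2,1) = 1.267809 + (1.267809 − 1.663729)/3 = 1.135836
T(3,1) = 1.159592 + (1.159592 − 1.267809)/3 = 1.123520
T(2,2) = 1.135836 + (1.135836 − 1.261459)/15 = 1.127461
T(3,2) = 1.123520 + (1.123520 − 1.135836)/15 = 1.122699
T(3,3) = 1.122699 + (1.122699 − 1.127461)/63 = 1.122623

1.1226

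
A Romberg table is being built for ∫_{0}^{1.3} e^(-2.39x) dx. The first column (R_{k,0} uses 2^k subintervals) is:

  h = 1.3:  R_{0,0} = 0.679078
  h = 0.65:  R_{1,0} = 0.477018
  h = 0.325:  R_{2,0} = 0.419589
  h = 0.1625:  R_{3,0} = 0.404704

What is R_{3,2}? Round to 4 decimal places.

R_{2,1} = (4·0.419589 − 0.477018) / 3 = 0.400446
R_{3,1} = 0.404704 + (0.404704 − 0.419589)/3 = 0.399742
R_{3,2} = 0.399742 + (0.399742 − 0.400446)/15 = 0.399695

0.3997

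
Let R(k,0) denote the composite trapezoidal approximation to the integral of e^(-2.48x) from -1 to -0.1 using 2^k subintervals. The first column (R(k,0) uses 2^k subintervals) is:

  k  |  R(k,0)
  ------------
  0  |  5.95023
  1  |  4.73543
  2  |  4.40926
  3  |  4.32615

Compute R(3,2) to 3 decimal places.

4.298

R(2,1) = 4.40926 + (4.40926 − 4.73543)/3 = 4.30054
R(3,1) = (4·4.32615 − 4.40926) / 3 = 4.29845
R(3,2) = 4.29845 + (4.29845 − 4.30054)/15 = 4.29831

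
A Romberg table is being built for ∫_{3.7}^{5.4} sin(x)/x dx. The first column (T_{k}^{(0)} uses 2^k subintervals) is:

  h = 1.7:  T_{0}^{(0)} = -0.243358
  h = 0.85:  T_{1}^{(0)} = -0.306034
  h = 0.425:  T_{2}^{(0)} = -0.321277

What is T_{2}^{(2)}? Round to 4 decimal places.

-0.3263

Richardson extrapolation on the trapezoidal column (denominator 4−1=3):
T_{1}^{(1)} = (4·(-0.306034) − (-0.243358)) / 3 = -0.326926
T_{2}^{(1)} = -0.321277 + (-0.321277 − (-0.306034))/3 = -0.326358
T_{2}^{(2)} = -0.326358 + (-0.326358 − (-0.326926))/15 = -0.326320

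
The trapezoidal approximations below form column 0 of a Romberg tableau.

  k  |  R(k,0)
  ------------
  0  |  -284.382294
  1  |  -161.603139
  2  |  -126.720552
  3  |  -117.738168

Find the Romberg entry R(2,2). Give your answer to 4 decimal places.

-114.7208

Richardson extrapolation on the trapezoidal column (denominator 4−1=3):
R(1,1) = -161.603139 + (-161.603139 − (-284.382294))/3 = -120.676754
R(2,1) = (4·(-126.720552) − (-161.603139)) / 3 = -115.093023
R(2,2) = -115.093023 + (-115.093023 − (-120.676754))/15 = -114.720774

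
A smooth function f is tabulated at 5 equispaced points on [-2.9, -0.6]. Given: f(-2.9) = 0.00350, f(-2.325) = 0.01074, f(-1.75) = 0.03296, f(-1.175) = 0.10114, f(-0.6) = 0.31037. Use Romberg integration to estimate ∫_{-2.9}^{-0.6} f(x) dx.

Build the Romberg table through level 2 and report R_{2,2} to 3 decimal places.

R_{0,0} (trapezoid, 1 panel, h=2.3000): 0.36095
R_{1,0} (trapezoid, 2 panels, h=1.1500): 0.21838
R_{2,0} (trapezoid, 4 panels, h=0.5750): 0.17352
R_{1,1} = 0.21838 + (0.21838 − 0.36095)/3 = 0.17086
R_{2,1} = 0.17352 + (0.17352 − 0.21838)/3 = 0.15857
R_{2,2} = 0.15857 + (0.15857 − 0.17086)/15 = 0.15775

0.158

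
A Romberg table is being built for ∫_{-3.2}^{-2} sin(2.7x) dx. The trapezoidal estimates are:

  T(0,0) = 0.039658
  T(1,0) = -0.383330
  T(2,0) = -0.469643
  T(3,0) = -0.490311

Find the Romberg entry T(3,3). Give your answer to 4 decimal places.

T(1,1) = -0.383330 + (-0.383330 − 0.039658)/3 = -0.524326
T(2,1) = (4·(-0.469643) − (-0.383330)) / 3 = -0.498414
T(3,1) = -0.490311 + (-0.490311 − (-0.469643))/3 = -0.497200
T(2,2) = -0.498414 + (-0.498414 − (-0.524326))/15 = -0.496687
T(3,2) = -0.497200 + (-0.497200 − (-0.498414))/15 = -0.497119
T(3,3) = -0.497119 + (-0.497119 − (-0.496687))/63 = -0.497126

-0.4971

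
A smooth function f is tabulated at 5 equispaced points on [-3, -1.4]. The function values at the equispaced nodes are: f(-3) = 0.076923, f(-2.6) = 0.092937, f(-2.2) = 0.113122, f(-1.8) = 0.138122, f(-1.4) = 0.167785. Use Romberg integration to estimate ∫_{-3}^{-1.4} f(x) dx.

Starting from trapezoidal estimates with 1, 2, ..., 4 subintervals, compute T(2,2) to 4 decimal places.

T(0,0) (trapezoid, 1 panel, h=1.6000): 0.195766
T(1,0) (trapezoid, 2 panels, h=0.8000): 0.188381
T(2,0) (trapezoid, 4 panels, h=0.4000): 0.186614
T(1,1) = 0.188381 + (0.188381 − 0.195766)/3 = 0.185919
T(2,1) = 0.186614 + (0.186614 − 0.188381)/3 = 0.186025
T(2,2) = 0.186025 + (0.186025 − 0.185919)/15 = 0.186032

0.1860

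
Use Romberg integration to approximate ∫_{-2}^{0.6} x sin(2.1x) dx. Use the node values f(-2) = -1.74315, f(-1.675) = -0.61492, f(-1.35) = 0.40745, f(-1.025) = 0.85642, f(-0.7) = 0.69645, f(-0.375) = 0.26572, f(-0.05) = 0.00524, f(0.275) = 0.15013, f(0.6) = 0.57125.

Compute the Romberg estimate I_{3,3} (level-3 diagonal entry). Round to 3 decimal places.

0.398

I_{0,0} (trapezoid, 1 panel, h=2.6000): -1.52347
I_{1,0} (trapezoid, 2 panels, h=1.3000): 0.14365
I_{2,0} (trapezoid, 4 panels, h=0.6500): 0.34007
I_{3,0} (trapezoid, 8 panels, h=0.3250): 0.38368
I_{1,1} = 0.14365 + (0.14365 − (-1.52347))/3 = 0.69936
I_{2,1} = 0.34007 + (0.34007 − 0.14365)/3 = 0.40554
I_{3,1} = 0.38368 + (0.38368 − 0.34007)/3 = 0.39822
I_{2,2} = 0.40554 + (0.40554 − 0.69936)/15 = 0.38595
I_{3,2} = 0.39822 + (0.39822 − 0.40554)/15 = 0.39773
I_{3,3} = 0.39773 + (0.39773 − 0.38595)/63 = 0.39792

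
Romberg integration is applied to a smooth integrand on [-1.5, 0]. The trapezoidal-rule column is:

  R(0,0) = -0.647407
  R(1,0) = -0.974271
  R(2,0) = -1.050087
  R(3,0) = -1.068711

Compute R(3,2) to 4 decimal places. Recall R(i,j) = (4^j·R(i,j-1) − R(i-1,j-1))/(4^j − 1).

-1.0749

Richardson extrapolation on the trapezoidal column (denominator 4−1=3):
R(2,1) = (4·(-1.050087) − (-0.974271)) / 3 = -1.075359
R(3,1) = -1.068711 + (-1.068711 − (-1.050087))/3 = -1.074919
R(3,2) = -1.074919 + (-1.074919 − (-1.075359))/15 = -1.074890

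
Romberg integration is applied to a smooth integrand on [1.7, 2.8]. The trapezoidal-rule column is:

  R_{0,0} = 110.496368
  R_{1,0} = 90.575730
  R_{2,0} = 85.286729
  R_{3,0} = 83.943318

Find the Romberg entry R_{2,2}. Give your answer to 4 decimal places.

Richardson extrapolation on the trapezoidal column (denominator 4−1=3):
R_{1,1} = 90.575730 + (90.575730 − 110.496368)/3 = 83.935517
R_{2,1} = (4·85.286729 − 90.575730) / 3 = 83.523729
R_{2,2} = 83.523729 + (83.523729 − 83.935517)/15 = 83.496276

83.4963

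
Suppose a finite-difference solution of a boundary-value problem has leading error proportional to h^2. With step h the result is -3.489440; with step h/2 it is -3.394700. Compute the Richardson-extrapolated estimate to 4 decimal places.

The leading error scales as h^2; refining by a factor of 2 reduces it by 2^2 = 4.
Extrapolated value = (4·A(h/2) − A(h)) / (4 − 1)
= (4·(-3.394700) − (-3.489440)) / 3
= -10.089360 / 3 = -3.363120

-3.3631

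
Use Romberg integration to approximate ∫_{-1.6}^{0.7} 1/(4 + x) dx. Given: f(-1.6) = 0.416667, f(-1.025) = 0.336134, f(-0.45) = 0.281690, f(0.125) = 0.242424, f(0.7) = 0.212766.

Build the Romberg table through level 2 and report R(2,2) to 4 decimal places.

R(0,0) (trapezoid, 1 panel, h=2.3000): 0.723848
R(1,0) (trapezoid, 2 panels, h=1.1500): 0.685867
R(2,0) (trapezoid, 4 panels, h=0.5750): 0.675605
R(1,1) = 0.685867 + (0.685867 − 0.723848)/3 = 0.673207
R(2,1) = 0.675605 + (0.675605 − 0.685867)/3 = 0.672184
R(2,2) = 0.672184 + (0.672184 − 0.673207)/15 = 0.672116

0.6721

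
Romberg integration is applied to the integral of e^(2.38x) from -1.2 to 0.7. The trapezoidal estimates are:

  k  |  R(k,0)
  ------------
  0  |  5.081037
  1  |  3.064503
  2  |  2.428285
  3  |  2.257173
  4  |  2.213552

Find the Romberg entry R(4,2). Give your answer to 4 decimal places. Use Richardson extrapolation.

2.1989

Richardson extrapolation on the trapezoidal column (denominator 4−1=3):
R(3,1) = 2.257173 + (2.257173 − 2.428285)/3 = 2.200136
R(4,1) = 2.213552 + (2.213552 − 2.257173)/3 = 2.199012
R(4,2) = 2.199012 + (2.199012 − 2.200136)/15 = 2.198937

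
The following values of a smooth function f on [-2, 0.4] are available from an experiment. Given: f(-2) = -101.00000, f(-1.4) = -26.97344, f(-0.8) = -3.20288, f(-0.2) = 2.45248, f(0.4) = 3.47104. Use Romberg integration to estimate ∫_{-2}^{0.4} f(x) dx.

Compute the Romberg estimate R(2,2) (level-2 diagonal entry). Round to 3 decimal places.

R(0,0) (trapezoid, 1 panel, h=2.4000): -117.03475
R(1,0) (trapezoid, 2 panels, h=1.2000): -62.36083
R(2,0) (trapezoid, 4 panels, h=0.6000): -45.89299
R(1,1) = -62.36083 + (-62.36083 − (-117.03475))/3 = -44.13619
R(2,1) = -45.89299 + (-45.89299 − (-62.36083))/3 = -40.40371
R(2,2) = -40.40371 + (-40.40371 − (-44.13619))/15 = -40.15488

-40.155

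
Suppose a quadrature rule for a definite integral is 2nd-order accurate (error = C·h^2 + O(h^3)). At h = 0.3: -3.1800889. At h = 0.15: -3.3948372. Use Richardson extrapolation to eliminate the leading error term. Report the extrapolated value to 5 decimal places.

Extrapolated value = (4·A(h/2) − A(h)) / (4 − 1)
= (4·(-3.3948372) − (-3.1800889)) / 3
= -10.3992599 / 3 = -3.4664200

-3.46642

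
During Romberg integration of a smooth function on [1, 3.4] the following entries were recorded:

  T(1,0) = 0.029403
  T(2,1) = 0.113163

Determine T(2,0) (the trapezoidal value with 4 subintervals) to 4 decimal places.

0.0922

From T(2,1) = (4·T(2,0) − T(1,0))/3, solve for T(2,0):
4·T(2,0) = 3·0.113163 + 0.029403 = 0.368892
T(2,0) = 0.092223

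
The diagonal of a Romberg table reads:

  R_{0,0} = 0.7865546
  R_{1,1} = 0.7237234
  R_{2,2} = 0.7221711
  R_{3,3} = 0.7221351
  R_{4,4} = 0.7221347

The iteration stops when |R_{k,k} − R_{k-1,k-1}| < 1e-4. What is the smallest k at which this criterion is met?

|R_{1,1} − R_{0,0}| = 0.0628312 ≥ 1e-4
|R_{2,2} − R_{1,1}| = 0.0015523 ≥ 1e-4
|R_{3,3} − R_{2,2}| = 0.0000360 < 1e-4

k = 3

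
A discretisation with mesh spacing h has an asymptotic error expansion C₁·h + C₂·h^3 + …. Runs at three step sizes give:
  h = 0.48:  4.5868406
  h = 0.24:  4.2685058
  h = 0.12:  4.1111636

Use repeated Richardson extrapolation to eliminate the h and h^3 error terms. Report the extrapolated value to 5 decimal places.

First eliminate the h term (factor 2^1 = 2):
  B₁ = (2·4.2685058 − 4.5868406)/1 = 3.9501710
  B₂ = (2·4.1111636 − 4.2685058)/1 = 3.9538214
Then eliminate the h^3 term (factor 2^3 = 8):
  (8·3.9538214 − 3.9501710)/7 = 3.9543429

3.95434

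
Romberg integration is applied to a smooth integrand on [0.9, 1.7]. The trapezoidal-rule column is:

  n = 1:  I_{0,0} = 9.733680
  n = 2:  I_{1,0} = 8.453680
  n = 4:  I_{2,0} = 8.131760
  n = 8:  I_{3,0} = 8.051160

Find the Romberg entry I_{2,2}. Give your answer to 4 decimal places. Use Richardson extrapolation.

8.0243

Richardson extrapolation on the trapezoidal column (denominator 4−1=3):
I_{1,1} = (4·8.453680 − 9.733680) / 3 = 8.027013
I_{2,1} = 8.131760 + (8.131760 − 8.453680)/3 = 8.024453
I_{2,2} = (16·8.024453 − 8.027013) / 15 = 8.024282
(Column j=1 coincides with Simpson's rule on the same nodes.)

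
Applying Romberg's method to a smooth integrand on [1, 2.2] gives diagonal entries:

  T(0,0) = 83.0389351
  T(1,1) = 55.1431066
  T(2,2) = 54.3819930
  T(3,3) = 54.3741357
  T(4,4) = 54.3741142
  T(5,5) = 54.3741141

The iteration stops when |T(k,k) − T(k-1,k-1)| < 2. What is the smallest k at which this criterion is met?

k = 2

|T(1,1) − T(0,0)| = 27.8958285 ≥ 2
|T(2,2) − T(1,1)| = 0.7611136 < 2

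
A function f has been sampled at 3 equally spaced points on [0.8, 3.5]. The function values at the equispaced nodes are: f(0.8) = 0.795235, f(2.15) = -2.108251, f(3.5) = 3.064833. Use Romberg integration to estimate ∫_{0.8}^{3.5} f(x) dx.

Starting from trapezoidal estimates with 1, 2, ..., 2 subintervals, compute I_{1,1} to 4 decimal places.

-2.0578

I_{0,0} (trapezoid, 1 panel, h=2.7000): 5.211092
I_{1,0} (trapezoid, 2 panels, h=1.3500): -0.240593
I_{1,1} = -0.240593 + (-0.240593 − 5.211092)/3 = -2.057821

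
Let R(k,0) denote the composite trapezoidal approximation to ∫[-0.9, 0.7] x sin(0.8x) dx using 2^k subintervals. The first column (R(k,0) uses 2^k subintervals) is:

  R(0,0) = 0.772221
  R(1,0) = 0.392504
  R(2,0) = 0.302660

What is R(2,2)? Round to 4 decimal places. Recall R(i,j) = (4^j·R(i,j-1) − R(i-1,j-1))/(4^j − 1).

0.2732

Richardson extrapolation on the trapezoidal column (denominator 4−1=3):
R(1,1) = 0.392504 + (0.392504 − 0.772221)/3 = 0.265932
R(2,1) = 0.302660 + (0.302660 − 0.392504)/3 = 0.272712
R(2,2) = (16·0.272712 − 0.265932) / 15 = 0.273164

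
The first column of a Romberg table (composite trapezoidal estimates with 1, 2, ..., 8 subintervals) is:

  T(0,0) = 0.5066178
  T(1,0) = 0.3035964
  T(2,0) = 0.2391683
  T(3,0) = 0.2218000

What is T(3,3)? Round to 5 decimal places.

Richardson extrapolation on the trapezoidal column (denominator 4−1=3):
T(1,1) = (4·0.3035964 − 0.5066178) / 3 = 0.2359226
T(2,1) = 0.2391683 + (0.2391683 − 0.3035964)/3 = 0.2176923
T(3,1) = 0.2218000 + (0.2218000 − 0.2391683)/3 = 0.2160106
T(2,2) = 0.2176923 + (0.2176923 − 0.2359226)/15 = 0.2164769
T(3,2) = (16·0.2160106 − 0.2176923) / 15 = 0.2158985
T(3,3) = (64·0.2158985 − 0.2164769) / 63 = 0.2158893

0.21589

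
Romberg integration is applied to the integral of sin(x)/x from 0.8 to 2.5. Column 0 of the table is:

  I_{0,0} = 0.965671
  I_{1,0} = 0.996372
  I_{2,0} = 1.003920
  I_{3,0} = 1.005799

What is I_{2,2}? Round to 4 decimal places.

1.0064

Richardson extrapolation on the trapezoidal column (denominator 4−1=3):
I_{1,1} = (4·0.996372 − 0.965671) / 3 = 1.006606
I_{2,1} = 1.003920 + (1.003920 − 0.996372)/3 = 1.006436
I_{2,2} = (16·1.006436 − 1.006606) / 15 = 1.006425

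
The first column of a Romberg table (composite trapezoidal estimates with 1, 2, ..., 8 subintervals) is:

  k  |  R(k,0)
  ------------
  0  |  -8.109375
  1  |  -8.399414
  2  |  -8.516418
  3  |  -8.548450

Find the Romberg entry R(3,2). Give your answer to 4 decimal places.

R(2,1) = -8.516418 + (-8.516418 − (-8.399414))/3 = -8.555419
R(3,1) = -8.548450 + (-8.548450 − (-8.516418))/3 = -8.559127
R(3,2) = (16·(-8.559127) − (-8.555419)) / 15 = -8.559374

-8.5594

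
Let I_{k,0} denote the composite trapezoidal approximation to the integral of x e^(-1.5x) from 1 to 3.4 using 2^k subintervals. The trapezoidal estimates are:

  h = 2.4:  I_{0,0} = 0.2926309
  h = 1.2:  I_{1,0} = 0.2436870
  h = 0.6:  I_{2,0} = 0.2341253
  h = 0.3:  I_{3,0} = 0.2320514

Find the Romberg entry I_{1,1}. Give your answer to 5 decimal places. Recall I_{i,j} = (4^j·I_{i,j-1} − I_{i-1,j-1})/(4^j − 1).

Richardson extrapolation on the trapezoidal column (denominator 4−1=3):
I_{1,1} = 0.2436870 + (0.2436870 − 0.2926309)/3 = 0.2273724

0.22737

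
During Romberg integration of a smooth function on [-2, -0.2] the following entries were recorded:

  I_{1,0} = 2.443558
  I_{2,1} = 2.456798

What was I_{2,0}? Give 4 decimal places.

2.4535

From I_{2,1} = (4·I_{2,0} − I_{1,0})/3, solve for I_{2,0}:
4·I_{2,0} = 3·2.456798 + 2.443558 = 9.813952
I_{2,0} = 2.453488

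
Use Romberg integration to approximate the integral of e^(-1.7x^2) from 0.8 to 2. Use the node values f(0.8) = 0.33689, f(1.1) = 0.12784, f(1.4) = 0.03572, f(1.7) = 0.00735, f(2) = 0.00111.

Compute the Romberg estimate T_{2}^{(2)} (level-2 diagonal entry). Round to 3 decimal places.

0.095

T_{0}^{(0)} (trapezoid, 1 panel, h=1.2000): 0.20280
T_{1}^{(0)} (trapezoid, 2 panels, h=0.6000): 0.12283
T_{2}^{(0)} (trapezoid, 4 panels, h=0.3000): 0.10197
T_{1}^{(1)} = 0.12283 + (0.12283 − 0.20280)/3 = 0.09617
T_{2}^{(1)} = 0.10197 + (0.10197 − 0.12283)/3 = 0.09502
T_{2}^{(2)} = 0.09502 + (0.09502 − 0.09617)/15 = 0.09494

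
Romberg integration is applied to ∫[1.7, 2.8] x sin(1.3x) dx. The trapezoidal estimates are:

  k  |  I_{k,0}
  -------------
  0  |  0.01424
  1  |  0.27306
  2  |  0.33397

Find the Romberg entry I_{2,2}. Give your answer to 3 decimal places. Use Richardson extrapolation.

Richardson extrapolation on the trapezoidal column (denominator 4−1=3):
I_{1,1} = (4·0.27306 − 0.01424) / 3 = 0.35933
I_{2,1} = 0.33397 + (0.33397 − 0.27306)/3 = 0.35427
I_{2,2} = (16·0.35427 − 0.35933) / 15 = 0.35393

0.354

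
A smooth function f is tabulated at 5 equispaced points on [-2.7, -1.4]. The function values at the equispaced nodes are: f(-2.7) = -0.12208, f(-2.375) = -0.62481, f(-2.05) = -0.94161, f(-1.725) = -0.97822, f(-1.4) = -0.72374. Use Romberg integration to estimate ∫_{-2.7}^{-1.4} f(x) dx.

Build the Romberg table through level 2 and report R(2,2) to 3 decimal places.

-0.990

R(0,0) (trapezoid, 1 panel, h=1.3000): -0.54978
R(1,0) (trapezoid, 2 panels, h=0.6500): -0.88694
R(2,0) (trapezoid, 4 panels, h=0.3250): -0.96445
R(1,1) = -0.88694 + (-0.88694 − (-0.54978))/3 = -0.99933
R(2,1) = -0.96445 + (-0.96445 − (-0.88694))/3 = -0.99029
R(2,2) = -0.99029 + (-0.99029 − (-0.99933))/15 = -0.98969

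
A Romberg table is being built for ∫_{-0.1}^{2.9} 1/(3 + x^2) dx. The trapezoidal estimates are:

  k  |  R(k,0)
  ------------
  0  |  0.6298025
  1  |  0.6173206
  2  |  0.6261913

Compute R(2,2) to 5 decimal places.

Richardson extrapolation on the trapezoidal column (denominator 4−1=3):
R(1,1) = (4·0.6173206 − 0.6298025) / 3 = 0.6131600
R(2,1) = (4·0.6261913 − 0.6173206) / 3 = 0.6291482
R(2,2) = (16·0.6291482 − 0.6131600) / 15 = 0.6302141

0.63021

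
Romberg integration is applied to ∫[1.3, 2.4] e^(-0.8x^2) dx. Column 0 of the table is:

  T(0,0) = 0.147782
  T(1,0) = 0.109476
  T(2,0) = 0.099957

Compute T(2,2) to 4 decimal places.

0.0968

Richardson extrapolation on the trapezoidal column (denominator 4−1=3):
T(1,1) = 0.109476 + (0.109476 − 0.147782)/3 = 0.096707
T(2,1) = (4·0.099957 − 0.109476) / 3 = 0.096784
T(2,2) = 0.096784 + (0.096784 − 0.096707)/15 = 0.096789
(Column j=1 coincides with Simpson's rule on the same nodes.)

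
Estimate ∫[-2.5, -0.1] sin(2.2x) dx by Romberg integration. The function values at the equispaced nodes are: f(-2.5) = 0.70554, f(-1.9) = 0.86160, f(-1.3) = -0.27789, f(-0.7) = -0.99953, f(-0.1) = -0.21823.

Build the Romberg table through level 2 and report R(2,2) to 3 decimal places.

-0.116

R(0,0) (trapezoid, 1 panel, h=2.4000): 0.58477
R(1,0) (trapezoid, 2 panels, h=1.2000): -0.04108
R(2,0) (trapezoid, 4 panels, h=0.6000): -0.10330
R(1,1) = -0.04108 + (-0.04108 − 0.58477)/3 = -0.24970
R(2,1) = -0.10330 + (-0.10330 − (-0.04108))/3 = -0.12404
R(2,2) = -0.12404 + (-0.12404 − (-0.24970))/15 = -0.11566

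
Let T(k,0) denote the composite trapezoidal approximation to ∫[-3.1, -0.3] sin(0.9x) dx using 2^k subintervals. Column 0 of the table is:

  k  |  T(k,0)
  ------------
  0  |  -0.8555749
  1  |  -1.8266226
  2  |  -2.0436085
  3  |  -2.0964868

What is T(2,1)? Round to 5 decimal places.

T(2,1) = -2.0436085 + (-2.0436085 − (-1.8266226))/3 = -2.1159371

-2.11594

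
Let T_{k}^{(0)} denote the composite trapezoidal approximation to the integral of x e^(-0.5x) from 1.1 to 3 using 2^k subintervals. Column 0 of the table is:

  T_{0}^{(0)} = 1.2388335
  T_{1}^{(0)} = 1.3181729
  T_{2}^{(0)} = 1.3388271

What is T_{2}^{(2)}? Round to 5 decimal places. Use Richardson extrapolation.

1.34578

T_{1}^{(1)} = 1.3181729 + (1.3181729 − 1.2388335)/3 = 1.3446194
T_{2}^{(1)} = 1.3388271 + (1.3388271 − 1.3181729)/3 = 1.3457118
T_{2}^{(2)} = 1.3457118 + (1.3457118 − 1.3446194)/15 = 1.3457846
(Column j=1 coincides with Simpson's rule on the same nodes.)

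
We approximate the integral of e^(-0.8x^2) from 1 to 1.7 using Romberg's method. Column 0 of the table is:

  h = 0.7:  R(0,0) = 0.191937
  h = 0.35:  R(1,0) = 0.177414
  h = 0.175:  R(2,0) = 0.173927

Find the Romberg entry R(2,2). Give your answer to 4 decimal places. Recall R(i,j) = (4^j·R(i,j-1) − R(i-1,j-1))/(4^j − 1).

0.1728

Richardson extrapolation on the trapezoidal column (denominator 4−1=3):
R(1,1) = (4·0.177414 − 0.191937) / 3 = 0.172573
R(2,1) = 0.173927 + (0.173927 − 0.177414)/3 = 0.172765
R(2,2) = (16·0.172765 − 0.172573) / 15 = 0.172778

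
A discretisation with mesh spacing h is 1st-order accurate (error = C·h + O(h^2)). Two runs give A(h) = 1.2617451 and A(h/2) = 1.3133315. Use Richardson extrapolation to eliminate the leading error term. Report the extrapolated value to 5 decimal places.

1.36492

The leading error scales as h; refining by a factor of 2 reduces it by 2^1 = 2.
Extrapolated value = (2·A(h/2) − A(h)) / (2 − 1)
= (2·1.3133315 − 1.2617451) / 1
= 1.3649179 / 1 = 1.3649179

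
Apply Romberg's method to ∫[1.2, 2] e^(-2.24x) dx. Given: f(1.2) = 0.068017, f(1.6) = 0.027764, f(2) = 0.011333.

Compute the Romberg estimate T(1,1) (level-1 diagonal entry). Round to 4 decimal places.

T(0,0) (trapezoid, 1 panel, h=0.8000): 0.031740
T(1,0) (trapezoid, 2 panels, h=0.4000): 0.026976
T(1,1) = 0.026976 + (0.026976 − 0.031740)/3 = 0.025388

0.0254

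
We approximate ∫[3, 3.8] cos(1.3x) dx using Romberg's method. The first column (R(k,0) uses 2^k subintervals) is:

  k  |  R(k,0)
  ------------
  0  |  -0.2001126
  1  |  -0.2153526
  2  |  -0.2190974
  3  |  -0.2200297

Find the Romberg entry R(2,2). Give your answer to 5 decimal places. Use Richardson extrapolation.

Richardson extrapolation on the trapezoidal column (denominator 4−1=3):
R(1,1) = (4·(-0.2153526) − (-0.2001126)) / 3 = -0.2204326
R(2,1) = -0.2190974 + (-0.2190974 − (-0.2153526))/3 = -0.2203457
R(2,2) = (16·(-0.2203457) − (-0.2204326)) / 15 = -0.2203399

-0.22034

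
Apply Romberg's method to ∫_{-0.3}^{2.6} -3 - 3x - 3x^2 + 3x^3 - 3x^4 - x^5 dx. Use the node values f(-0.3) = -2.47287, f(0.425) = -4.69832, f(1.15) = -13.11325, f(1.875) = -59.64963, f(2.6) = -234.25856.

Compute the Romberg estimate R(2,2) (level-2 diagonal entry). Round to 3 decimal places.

R(0,0) (trapezoid, 1 panel, h=2.9000): -343.26057
R(1,0) (trapezoid, 2 panels, h=1.4500): -190.64450
R(2,0) (trapezoid, 4 panels, h=0.7250): -141.97451
R(1,1) = -190.64450 + (-190.64450 − (-343.26057))/3 = -139.77248
R(2,1) = -141.97451 + (-141.97451 − (-190.64450))/3 = -125.75118
R(2,2) = -125.75118 + (-125.75118 − (-139.77248))/15 = -124.81643

-124.816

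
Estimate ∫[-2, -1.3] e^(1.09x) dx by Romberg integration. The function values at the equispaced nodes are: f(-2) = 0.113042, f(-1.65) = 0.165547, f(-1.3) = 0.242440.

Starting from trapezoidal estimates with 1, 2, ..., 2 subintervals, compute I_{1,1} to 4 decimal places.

0.1187

I_{0,0} (trapezoid, 1 panel, h=0.7000): 0.124419
I_{1,0} (trapezoid, 2 panels, h=0.3500): 0.120151
I_{1,1} = 0.120151 + (0.120151 − 0.124419)/3 = 0.118728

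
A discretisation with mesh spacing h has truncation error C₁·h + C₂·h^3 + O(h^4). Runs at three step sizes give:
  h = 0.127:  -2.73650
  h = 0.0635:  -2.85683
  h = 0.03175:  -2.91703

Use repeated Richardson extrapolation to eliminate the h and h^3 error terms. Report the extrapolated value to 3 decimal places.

First eliminate the h term (factor 2^1 = 2):
  B₁ = (2·(-2.85683) − (-2.73650))/1 = -2.97716
  B₂ = (2·(-2.91703) − (-2.85683))/1 = -2.97723
Then eliminate the h^3 term (factor 2^3 = 8):
  (8·(-2.97723) − (-2.97716))/7 = -2.97724

-2.977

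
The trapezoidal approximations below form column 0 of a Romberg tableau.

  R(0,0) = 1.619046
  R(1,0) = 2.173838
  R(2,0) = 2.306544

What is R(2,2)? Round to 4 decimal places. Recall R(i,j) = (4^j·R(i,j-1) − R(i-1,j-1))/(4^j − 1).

2.3502

R(1,1) = (4·2.173838 − 1.619046) / 3 = 2.358769
R(2,1) = 2.306544 + (2.306544 − 2.173838)/3 = 2.350779
R(2,2) = (16·2.350779 − 2.358769) / 15 = 2.350246
(Column j=1 coincides with Simpson's rule on the same nodes.)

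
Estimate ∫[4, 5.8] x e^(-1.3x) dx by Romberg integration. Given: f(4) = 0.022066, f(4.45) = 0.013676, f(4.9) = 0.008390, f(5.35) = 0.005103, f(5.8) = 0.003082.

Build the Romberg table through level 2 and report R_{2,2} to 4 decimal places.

R_{0,0} (trapezoid, 1 panel, h=1.8000): 0.022633
R_{1,0} (trapezoid, 2 panels, h=0.9000): 0.018868
R_{2,0} (trapezoid, 4 panels, h=0.4500): 0.017884
R_{1,1} = 0.018868 + (0.018868 − 0.022633)/3 = 0.017613
R_{2,1} = 0.017884 + (0.017884 − 0.018868)/3 = 0.017556
R_{2,2} = 0.017556 + (0.017556 − 0.017613)/15 = 0.017552

0.0176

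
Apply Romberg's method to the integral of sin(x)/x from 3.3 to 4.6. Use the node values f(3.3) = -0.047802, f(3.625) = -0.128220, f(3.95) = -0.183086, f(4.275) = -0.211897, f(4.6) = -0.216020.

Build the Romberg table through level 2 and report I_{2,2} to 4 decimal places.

I_{0,0} (trapezoid, 1 panel, h=1.3000): -0.171484
I_{1,0} (trapezoid, 2 panels, h=0.6500): -0.204748
I_{2,0} (trapezoid, 4 panels, h=0.3250): -0.212912
I_{1,1} = -0.204748 + (-0.204748 − (-0.171484))/3 = -0.215836
I_{2,1} = -0.212912 + (-0.212912 − (-0.204748))/3 = -0.215633
I_{2,2} = -0.215633 + (-0.215633 − (-0.215836))/15 = -0.215619

-0.2156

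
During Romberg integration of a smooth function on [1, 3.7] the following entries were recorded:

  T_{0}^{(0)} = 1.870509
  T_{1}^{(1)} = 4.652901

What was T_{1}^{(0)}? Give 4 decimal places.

From T_{1}^{(1)} = (4·T_{1}^{(0)} − T_{0}^{(0)})/3, solve for T_{1}^{(0)}:
4·T_{1}^{(0)} = 3·4.652901 + 1.870509 = 15.829212
T_{1}^{(0)} = 3.957303

3.9573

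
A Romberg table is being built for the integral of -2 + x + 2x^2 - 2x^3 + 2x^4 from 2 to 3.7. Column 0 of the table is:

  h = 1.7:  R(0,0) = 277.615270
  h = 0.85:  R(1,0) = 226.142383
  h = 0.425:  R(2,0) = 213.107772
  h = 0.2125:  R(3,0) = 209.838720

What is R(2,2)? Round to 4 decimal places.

R(1,1) = 226.142383 + (226.142383 − 277.615270)/3 = 208.984754
R(2,1) = (4·213.107772 − 226.142383) / 3 = 208.762902
R(2,2) = (16·208.762902 − 208.984754) / 15 = 208.748112

208.7481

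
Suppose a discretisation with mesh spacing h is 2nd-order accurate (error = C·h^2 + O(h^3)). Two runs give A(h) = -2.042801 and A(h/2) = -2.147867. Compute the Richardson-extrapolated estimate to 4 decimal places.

The leading error scales as h^2; refining by a factor of 2 reduces it by 2^2 = 4.
Extrapolated value = (4·A(h/2) − A(h)) / (4 − 1)
= (4·(-2.147867) − (-2.042801)) / 3
= -6.548667 / 3 = -2.182889

-2.1829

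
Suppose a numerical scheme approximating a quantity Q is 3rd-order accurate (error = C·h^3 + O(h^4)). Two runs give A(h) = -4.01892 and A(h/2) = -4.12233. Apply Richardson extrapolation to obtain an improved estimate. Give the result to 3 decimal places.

Extrapolated value = (8·A(h/2) − A(h)) / (8 − 1)
= (8·(-4.12233) − (-4.01892)) / 7
= -28.95972 / 7 = -4.13710

-4.137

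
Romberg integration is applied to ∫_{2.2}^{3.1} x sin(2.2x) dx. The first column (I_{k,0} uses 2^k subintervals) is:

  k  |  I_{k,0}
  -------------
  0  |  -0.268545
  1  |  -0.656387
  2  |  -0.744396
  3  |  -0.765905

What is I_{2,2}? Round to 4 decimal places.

-0.7729

Richardson extrapolation on the trapezoidal column (denominator 4−1=3):
I_{1,1} = -0.656387 + (-0.656387 − (-0.268545))/3 = -0.785668
I_{2,1} = -0.744396 + (-0.744396 − (-0.656387))/3 = -0.773732
I_{2,2} = (16·(-0.773732) − (-0.785668)) / 15 = -0.772936
(Column j=1 coincides with Simpson's rule on the same nodes.)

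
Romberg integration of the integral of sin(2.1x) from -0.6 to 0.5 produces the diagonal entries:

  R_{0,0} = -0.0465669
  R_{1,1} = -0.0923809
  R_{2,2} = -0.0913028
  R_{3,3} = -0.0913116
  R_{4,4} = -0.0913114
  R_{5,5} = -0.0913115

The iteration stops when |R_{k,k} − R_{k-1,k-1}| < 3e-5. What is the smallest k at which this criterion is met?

k = 3

|R_{1,1} − R_{0,0}| = 0.0458140 ≥ 3e-5
|R_{2,2} − R_{1,1}| = 0.0010781 ≥ 3e-5
|R_{3,3} − R_{2,2}| = 0.0000088 < 3e-5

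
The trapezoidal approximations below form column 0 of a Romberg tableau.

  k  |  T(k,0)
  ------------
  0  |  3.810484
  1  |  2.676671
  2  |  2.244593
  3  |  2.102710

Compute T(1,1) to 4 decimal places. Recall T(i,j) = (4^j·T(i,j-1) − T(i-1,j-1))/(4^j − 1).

2.2987

T(1,1) = 2.676671 + (2.676671 − 3.810484)/3 = 2.298733
(Column j=1 coincides with Simpson's rule on the same nodes.)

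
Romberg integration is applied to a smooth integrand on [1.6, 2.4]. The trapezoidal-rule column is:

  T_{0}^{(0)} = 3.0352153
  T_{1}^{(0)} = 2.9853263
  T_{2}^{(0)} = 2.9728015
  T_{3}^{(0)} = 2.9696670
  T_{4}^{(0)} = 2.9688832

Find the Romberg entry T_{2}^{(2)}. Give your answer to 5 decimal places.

Richardson extrapolation on the trapezoidal column (denominator 4−1=3):
T_{1}^{(1)} = (4·2.9853263 − 3.0352153) / 3 = 2.9686966
T_{2}^{(1)} = 2.9728015 + (2.9728015 − 2.9853263)/3 = 2.9686266
T_{2}^{(2)} = 2.9686266 + (2.9686266 − 2.9686966)/15 = 2.9686219

2.96862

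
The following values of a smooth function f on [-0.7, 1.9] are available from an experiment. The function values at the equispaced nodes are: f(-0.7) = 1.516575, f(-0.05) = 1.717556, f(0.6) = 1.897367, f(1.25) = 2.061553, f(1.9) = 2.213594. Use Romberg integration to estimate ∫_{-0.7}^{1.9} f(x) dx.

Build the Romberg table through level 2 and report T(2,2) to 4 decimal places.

T(0,0) (trapezoid, 1 panel, h=2.6000): 4.849220
T(1,0) (trapezoid, 2 panels, h=1.3000): 4.891187
T(2,0) (trapezoid, 4 panels, h=0.6500): 4.902014
T(1,1) = 4.891187 + (4.891187 − 4.849220)/3 = 4.905176
T(2,1) = 4.902014 + (4.902014 − 4.891187)/3 = 4.905623
T(2,2) = 4.905623 + (4.905623 − 4.905176)/15 = 4.905653

4.9057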